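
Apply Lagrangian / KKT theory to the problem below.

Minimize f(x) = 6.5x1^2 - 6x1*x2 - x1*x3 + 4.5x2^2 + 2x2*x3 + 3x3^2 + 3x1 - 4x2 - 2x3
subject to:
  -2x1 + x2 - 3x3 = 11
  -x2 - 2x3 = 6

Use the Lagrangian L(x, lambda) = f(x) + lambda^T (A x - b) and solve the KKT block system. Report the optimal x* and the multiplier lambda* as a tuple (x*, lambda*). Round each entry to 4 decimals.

Form the Lagrangian:
  L(x, lambda) = (1/2) x^T Q x + c^T x + lambda^T (A x - b)
Stationarity (grad_x L = 0): Q x + c + A^T lambda = 0.
Primal feasibility: A x = b.

This gives the KKT block system:
  [ Q   A^T ] [ x     ]   [-c ]
  [ A    0  ] [ lambda ] = [ b ]

Solving the linear system:
  x*      = (-0.7303, 0.2158, -3.1079)
  lambda* = (-2.3402, -6.2324)
  f(x*)   = 33.1494

x* = (-0.7303, 0.2158, -3.1079), lambda* = (-2.3402, -6.2324)


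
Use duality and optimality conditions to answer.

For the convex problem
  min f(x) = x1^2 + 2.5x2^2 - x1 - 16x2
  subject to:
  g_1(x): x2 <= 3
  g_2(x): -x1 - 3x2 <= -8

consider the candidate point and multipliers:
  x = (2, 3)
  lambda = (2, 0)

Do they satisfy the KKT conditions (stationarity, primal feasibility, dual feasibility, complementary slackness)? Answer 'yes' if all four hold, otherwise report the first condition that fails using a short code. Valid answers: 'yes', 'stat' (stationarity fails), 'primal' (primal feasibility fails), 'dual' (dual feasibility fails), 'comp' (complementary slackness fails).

Gradient of f: grad f(x) = Q x + c = (3, -1)
Constraint values g_i(x) = a_i^T x - b_i:
  g_1((2, 3)) = 0
  g_2((2, 3)) = -3
Stationarity residual: grad f(x) + sum_i lambda_i a_i = (3, 1)
  -> stationarity FAILS
Primal feasibility (all g_i <= 0): OK
Dual feasibility (all lambda_i >= 0): OK
Complementary slackness (lambda_i * g_i(x) = 0 for all i): OK

Verdict: the first failing condition is stationarity -> stat.

stat


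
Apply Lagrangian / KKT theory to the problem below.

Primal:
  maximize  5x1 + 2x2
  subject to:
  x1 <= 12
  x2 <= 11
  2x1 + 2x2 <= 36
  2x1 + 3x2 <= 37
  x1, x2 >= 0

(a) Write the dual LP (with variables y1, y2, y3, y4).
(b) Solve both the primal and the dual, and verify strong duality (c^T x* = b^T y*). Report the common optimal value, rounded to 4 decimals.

The standard primal-dual pair for 'max c^T x s.t. A x <= b, x >= 0' is:
  Dual:  min b^T y  s.t.  A^T y >= c,  y >= 0.

So the dual LP is:
  minimize  12y1 + 11y2 + 36y3 + 37y4
  subject to:
    y1 + 2y3 + 2y4 >= 5
    y2 + 2y3 + 3y4 >= 2
    y1, y2, y3, y4 >= 0

Solving the primal: x* = (12, 4.3333).
  primal value c^T x* = 68.6667.
Solving the dual: y* = (3.6667, 0, 0, 0.6667).
  dual value b^T y* = 68.6667.
Strong duality: c^T x* = b^T y*. Confirmed.

68.6667


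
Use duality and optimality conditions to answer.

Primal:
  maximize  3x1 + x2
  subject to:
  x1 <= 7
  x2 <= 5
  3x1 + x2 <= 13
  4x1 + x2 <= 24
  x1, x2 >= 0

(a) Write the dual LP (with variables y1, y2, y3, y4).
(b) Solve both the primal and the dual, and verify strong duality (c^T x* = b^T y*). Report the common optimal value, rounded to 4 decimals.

The standard primal-dual pair for 'max c^T x s.t. A x <= b, x >= 0' is:
  Dual:  min b^T y  s.t.  A^T y >= c,  y >= 0.

So the dual LP is:
  minimize  7y1 + 5y2 + 13y3 + 24y4
  subject to:
    y1 + 3y3 + 4y4 >= 3
    y2 + y3 + y4 >= 1
    y1, y2, y3, y4 >= 0

Solving the primal: x* = (4.3333, 0).
  primal value c^T x* = 13.
Solving the dual: y* = (0, 0, 1, 0).
  dual value b^T y* = 13.
Strong duality: c^T x* = b^T y*. Confirmed.

13


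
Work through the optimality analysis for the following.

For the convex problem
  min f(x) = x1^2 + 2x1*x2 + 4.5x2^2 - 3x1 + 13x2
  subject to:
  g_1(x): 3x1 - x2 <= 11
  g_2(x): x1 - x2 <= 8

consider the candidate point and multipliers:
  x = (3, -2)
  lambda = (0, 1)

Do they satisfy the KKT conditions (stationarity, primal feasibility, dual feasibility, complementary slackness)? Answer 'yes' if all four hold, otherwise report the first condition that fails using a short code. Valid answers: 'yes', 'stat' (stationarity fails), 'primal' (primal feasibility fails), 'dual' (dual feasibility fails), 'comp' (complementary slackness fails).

Gradient of f: grad f(x) = Q x + c = (-1, 1)
Constraint values g_i(x) = a_i^T x - b_i:
  g_1((3, -2)) = 0
  g_2((3, -2)) = -3
Stationarity residual: grad f(x) + sum_i lambda_i a_i = (0, 0)
  -> stationarity OK
Primal feasibility (all g_i <= 0): OK
Dual feasibility (all lambda_i >= 0): OK
Complementary slackness (lambda_i * g_i(x) = 0 for all i): FAILS

Verdict: the first failing condition is complementary_slackness -> comp.

comp


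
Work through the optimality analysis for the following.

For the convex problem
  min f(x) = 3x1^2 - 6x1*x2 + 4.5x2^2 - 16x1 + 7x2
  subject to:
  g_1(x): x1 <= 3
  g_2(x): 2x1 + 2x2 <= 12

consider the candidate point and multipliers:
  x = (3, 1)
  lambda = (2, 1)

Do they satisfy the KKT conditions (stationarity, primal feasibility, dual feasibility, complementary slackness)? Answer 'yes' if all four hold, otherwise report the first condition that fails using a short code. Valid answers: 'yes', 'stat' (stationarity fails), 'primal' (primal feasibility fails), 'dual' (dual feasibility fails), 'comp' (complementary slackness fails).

Gradient of f: grad f(x) = Q x + c = (-4, -2)
Constraint values g_i(x) = a_i^T x - b_i:
  g_1((3, 1)) = 0
  g_2((3, 1)) = -4
Stationarity residual: grad f(x) + sum_i lambda_i a_i = (0, 0)
  -> stationarity OK
Primal feasibility (all g_i <= 0): OK
Dual feasibility (all lambda_i >= 0): OK
Complementary slackness (lambda_i * g_i(x) = 0 for all i): FAILS

Verdict: the first failing condition is complementary_slackness -> comp.

comp


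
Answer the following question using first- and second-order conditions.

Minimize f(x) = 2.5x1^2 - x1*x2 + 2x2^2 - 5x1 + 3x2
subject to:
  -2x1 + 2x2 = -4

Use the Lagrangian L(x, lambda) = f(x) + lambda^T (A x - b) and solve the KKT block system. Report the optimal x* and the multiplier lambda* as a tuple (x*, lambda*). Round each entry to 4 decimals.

Form the Lagrangian:
  L(x, lambda) = (1/2) x^T Q x + c^T x + lambda^T (A x - b)
Stationarity (grad_x L = 0): Q x + c + A^T lambda = 0.
Primal feasibility: A x = b.

This gives the KKT block system:
  [ Q   A^T ] [ x     ]   [-c ]
  [ A    0  ] [ lambda ] = [ b ]

Solving the linear system:
  x*      = (1.1429, -0.8571)
  lambda* = (0.7857)
  f(x*)   = -2.5714

x* = (1.1429, -0.8571), lambda* = (0.7857)


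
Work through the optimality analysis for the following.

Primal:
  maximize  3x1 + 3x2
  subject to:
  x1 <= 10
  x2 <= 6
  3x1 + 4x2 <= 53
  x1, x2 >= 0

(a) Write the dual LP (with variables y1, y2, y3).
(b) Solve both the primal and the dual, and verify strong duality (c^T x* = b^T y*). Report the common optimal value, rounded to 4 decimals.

The standard primal-dual pair for 'max c^T x s.t. A x <= b, x >= 0' is:
  Dual:  min b^T y  s.t.  A^T y >= c,  y >= 0.

So the dual LP is:
  minimize  10y1 + 6y2 + 53y3
  subject to:
    y1 + 3y3 >= 3
    y2 + 4y3 >= 3
    y1, y2, y3 >= 0

Solving the primal: x* = (10, 5.75).
  primal value c^T x* = 47.25.
Solving the dual: y* = (0.75, 0, 0.75).
  dual value b^T y* = 47.25.
Strong duality: c^T x* = b^T y*. Confirmed.

47.25


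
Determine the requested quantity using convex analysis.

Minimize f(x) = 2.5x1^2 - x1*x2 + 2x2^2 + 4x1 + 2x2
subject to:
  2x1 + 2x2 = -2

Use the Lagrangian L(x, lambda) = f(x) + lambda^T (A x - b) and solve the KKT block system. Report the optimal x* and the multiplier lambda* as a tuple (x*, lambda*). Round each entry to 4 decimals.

Form the Lagrangian:
  L(x, lambda) = (1/2) x^T Q x + c^T x + lambda^T (A x - b)
Stationarity (grad_x L = 0): Q x + c + A^T lambda = 0.
Primal feasibility: A x = b.

This gives the KKT block system:
  [ Q   A^T ] [ x     ]   [-c ]
  [ A    0  ] [ lambda ] = [ b ]

Solving the linear system:
  x*      = (-0.6364, -0.3636)
  lambda* = (-0.5909)
  f(x*)   = -2.2273

x* = (-0.6364, -0.3636), lambda* = (-0.5909)


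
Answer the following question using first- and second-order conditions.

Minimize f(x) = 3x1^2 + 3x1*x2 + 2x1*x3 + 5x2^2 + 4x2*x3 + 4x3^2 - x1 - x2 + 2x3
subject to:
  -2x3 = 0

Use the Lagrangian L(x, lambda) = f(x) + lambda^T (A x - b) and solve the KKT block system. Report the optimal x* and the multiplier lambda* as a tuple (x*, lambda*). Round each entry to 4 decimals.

Form the Lagrangian:
  L(x, lambda) = (1/2) x^T Q x + c^T x + lambda^T (A x - b)
Stationarity (grad_x L = 0): Q x + c + A^T lambda = 0.
Primal feasibility: A x = b.

This gives the KKT block system:
  [ Q   A^T ] [ x     ]   [-c ]
  [ A    0  ] [ lambda ] = [ b ]

Solving the linear system:
  x*      = (0.1373, 0.0588, 0)
  lambda* = (1.2549)
  f(x*)   = -0.098

x* = (0.1373, 0.0588, 0), lambda* = (1.2549)


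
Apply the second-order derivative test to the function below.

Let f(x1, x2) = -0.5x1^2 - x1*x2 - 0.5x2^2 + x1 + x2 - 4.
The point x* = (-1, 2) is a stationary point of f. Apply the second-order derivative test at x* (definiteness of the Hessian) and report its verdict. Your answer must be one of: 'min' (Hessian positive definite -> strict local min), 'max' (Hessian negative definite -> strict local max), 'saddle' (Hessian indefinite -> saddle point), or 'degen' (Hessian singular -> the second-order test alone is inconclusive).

Compute the Hessian H = grad^2 f:
  H = [[-1, -1], [-1, -1]]
Verify stationarity: grad f(x*) = H x* + g = (0, 0).
Eigenvalues of H: -2, 0.
H has a zero eigenvalue (singular; negative semidefinite but not definite), so H is neither positive definite, negative definite, nor indefinite. The second-order test alone is inconclusive -> degen.
(Indeed, f is constant along the null direction of H through x*, so x* is not a strict local extremum.)

degen


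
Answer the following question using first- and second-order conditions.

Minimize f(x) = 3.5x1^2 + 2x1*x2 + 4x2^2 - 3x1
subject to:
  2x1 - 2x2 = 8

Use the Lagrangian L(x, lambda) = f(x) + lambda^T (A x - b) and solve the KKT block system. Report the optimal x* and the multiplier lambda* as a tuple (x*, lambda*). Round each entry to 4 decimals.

Form the Lagrangian:
  L(x, lambda) = (1/2) x^T Q x + c^T x + lambda^T (A x - b)
Stationarity (grad_x L = 0): Q x + c + A^T lambda = 0.
Primal feasibility: A x = b.

This gives the KKT block system:
  [ Q   A^T ] [ x     ]   [-c ]
  [ A    0  ] [ lambda ] = [ b ]

Solving the linear system:
  x*      = (2.2632, -1.7368)
  lambda* = (-4.6842)
  f(x*)   = 15.3421

x* = (2.2632, -1.7368), lambda* = (-4.6842)


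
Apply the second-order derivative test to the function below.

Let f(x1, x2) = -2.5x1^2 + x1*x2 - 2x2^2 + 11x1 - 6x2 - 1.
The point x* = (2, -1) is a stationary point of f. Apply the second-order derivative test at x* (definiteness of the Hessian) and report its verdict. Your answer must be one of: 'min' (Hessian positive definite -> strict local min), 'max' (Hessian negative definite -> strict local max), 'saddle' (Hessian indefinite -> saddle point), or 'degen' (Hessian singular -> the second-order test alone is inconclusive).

Compute the Hessian H = grad^2 f:
  H = [[-5, 1], [1, -4]]
Verify stationarity: grad f(x*) = H x* + g = (0, 0).
Eigenvalues of H: -5.618, -3.382.
Both eigenvalues < 0, so H is negative definite -> x* is a strict local max.

max


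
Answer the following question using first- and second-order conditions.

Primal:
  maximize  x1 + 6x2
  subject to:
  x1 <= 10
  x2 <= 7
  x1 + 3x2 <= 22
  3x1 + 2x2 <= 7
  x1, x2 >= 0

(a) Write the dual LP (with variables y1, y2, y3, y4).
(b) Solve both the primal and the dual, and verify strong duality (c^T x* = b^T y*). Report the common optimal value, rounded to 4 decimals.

The standard primal-dual pair for 'max c^T x s.t. A x <= b, x >= 0' is:
  Dual:  min b^T y  s.t.  A^T y >= c,  y >= 0.

So the dual LP is:
  minimize  10y1 + 7y2 + 22y3 + 7y4
  subject to:
    y1 + y3 + 3y4 >= 1
    y2 + 3y3 + 2y4 >= 6
    y1, y2, y3, y4 >= 0

Solving the primal: x* = (0, 3.5).
  primal value c^T x* = 21.
Solving the dual: y* = (0, 0, 0, 3).
  dual value b^T y* = 21.
Strong duality: c^T x* = b^T y*. Confirmed.

21


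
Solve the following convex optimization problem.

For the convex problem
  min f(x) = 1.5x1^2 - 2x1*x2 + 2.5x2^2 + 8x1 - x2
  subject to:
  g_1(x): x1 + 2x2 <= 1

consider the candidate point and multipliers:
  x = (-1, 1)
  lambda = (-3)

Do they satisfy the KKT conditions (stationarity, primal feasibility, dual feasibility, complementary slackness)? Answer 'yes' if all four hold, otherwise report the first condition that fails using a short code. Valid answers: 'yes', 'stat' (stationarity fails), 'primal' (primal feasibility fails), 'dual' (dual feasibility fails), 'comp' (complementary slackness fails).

Gradient of f: grad f(x) = Q x + c = (3, 6)
Constraint values g_i(x) = a_i^T x - b_i:
  g_1((-1, 1)) = 0
Stationarity residual: grad f(x) + sum_i lambda_i a_i = (0, 0)
  -> stationarity OK
Primal feasibility (all g_i <= 0): OK
Dual feasibility (all lambda_i >= 0): FAILS
Complementary slackness (lambda_i * g_i(x) = 0 for all i): OK

Verdict: the first failing condition is dual_feasibility -> dual.

dual


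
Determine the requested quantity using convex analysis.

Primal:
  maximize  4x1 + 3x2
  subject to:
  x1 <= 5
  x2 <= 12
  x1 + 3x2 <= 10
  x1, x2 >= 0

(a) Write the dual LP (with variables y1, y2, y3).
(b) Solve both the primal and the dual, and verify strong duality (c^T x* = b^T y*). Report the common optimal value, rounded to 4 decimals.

The standard primal-dual pair for 'max c^T x s.t. A x <= b, x >= 0' is:
  Dual:  min b^T y  s.t.  A^T y >= c,  y >= 0.

So the dual LP is:
  minimize  5y1 + 12y2 + 10y3
  subject to:
    y1 + y3 >= 4
    y2 + 3y3 >= 3
    y1, y2, y3 >= 0

Solving the primal: x* = (5, 1.6667).
  primal value c^T x* = 25.
Solving the dual: y* = (3, 0, 1).
  dual value b^T y* = 25.
Strong duality: c^T x* = b^T y*. Confirmed.

25


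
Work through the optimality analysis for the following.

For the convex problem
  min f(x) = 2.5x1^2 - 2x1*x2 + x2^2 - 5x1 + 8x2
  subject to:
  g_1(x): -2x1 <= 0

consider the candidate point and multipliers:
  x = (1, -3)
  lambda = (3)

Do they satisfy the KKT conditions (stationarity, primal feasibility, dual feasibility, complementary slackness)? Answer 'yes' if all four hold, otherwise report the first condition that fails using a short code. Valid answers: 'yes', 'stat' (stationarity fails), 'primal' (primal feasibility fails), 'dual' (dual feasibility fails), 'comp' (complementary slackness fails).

Gradient of f: grad f(x) = Q x + c = (6, 0)
Constraint values g_i(x) = a_i^T x - b_i:
  g_1((1, -3)) = -2
Stationarity residual: grad f(x) + sum_i lambda_i a_i = (0, 0)
  -> stationarity OK
Primal feasibility (all g_i <= 0): OK
Dual feasibility (all lambda_i >= 0): OK
Complementary slackness (lambda_i * g_i(x) = 0 for all i): FAILS

Verdict: the first failing condition is complementary_slackness -> comp.

comp


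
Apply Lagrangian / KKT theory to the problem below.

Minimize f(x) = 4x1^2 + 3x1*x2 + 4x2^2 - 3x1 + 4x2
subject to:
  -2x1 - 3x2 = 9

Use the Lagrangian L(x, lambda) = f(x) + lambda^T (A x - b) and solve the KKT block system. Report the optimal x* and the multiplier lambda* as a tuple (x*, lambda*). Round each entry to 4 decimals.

Form the Lagrangian:
  L(x, lambda) = (1/2) x^T Q x + c^T x + lambda^T (A x - b)
Stationarity (grad_x L = 0): Q x + c + A^T lambda = 0.
Primal feasibility: A x = b.

This gives the KKT block system:
  [ Q   A^T ] [ x     ]   [-c ]
  [ A    0  ] [ lambda ] = [ b ]

Solving the linear system:
  x*      = (-0.1765, -2.8824)
  lambda* = (-6.5294)
  f(x*)   = 23.8824

x* = (-0.1765, -2.8824), lambda* = (-6.5294)


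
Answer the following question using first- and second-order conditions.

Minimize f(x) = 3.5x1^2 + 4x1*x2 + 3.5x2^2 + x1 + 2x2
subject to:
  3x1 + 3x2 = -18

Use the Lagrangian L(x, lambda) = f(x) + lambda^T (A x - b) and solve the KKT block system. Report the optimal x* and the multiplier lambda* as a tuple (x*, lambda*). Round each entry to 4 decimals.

Form the Lagrangian:
  L(x, lambda) = (1/2) x^T Q x + c^T x + lambda^T (A x - b)
Stationarity (grad_x L = 0): Q x + c + A^T lambda = 0.
Primal feasibility: A x = b.

This gives the KKT block system:
  [ Q   A^T ] [ x     ]   [-c ]
  [ A    0  ] [ lambda ] = [ b ]

Solving the linear system:
  x*      = (-2.8333, -3.1667)
  lambda* = (10.5)
  f(x*)   = 89.9167

x* = (-2.8333, -3.1667), lambda* = (10.5)


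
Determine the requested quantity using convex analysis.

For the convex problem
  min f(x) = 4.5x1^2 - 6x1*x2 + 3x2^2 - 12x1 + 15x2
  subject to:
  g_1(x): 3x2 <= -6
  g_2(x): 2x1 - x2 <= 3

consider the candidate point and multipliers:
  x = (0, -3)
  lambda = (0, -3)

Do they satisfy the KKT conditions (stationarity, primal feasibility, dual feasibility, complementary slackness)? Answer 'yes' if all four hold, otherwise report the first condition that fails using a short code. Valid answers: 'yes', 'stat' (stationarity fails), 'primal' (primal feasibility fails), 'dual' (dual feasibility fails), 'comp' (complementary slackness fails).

Gradient of f: grad f(x) = Q x + c = (6, -3)
Constraint values g_i(x) = a_i^T x - b_i:
  g_1((0, -3)) = -3
  g_2((0, -3)) = 0
Stationarity residual: grad f(x) + sum_i lambda_i a_i = (0, 0)
  -> stationarity OK
Primal feasibility (all g_i <= 0): OK
Dual feasibility (all lambda_i >= 0): FAILS
Complementary slackness (lambda_i * g_i(x) = 0 for all i): OK

Verdict: the first failing condition is dual_feasibility -> dual.

dual


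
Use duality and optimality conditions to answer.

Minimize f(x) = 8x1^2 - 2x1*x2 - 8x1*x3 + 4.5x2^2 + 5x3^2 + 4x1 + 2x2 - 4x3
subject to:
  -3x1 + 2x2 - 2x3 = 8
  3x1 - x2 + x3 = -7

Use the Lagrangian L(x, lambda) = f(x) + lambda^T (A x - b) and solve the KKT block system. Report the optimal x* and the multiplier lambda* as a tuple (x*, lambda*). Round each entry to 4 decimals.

Form the Lagrangian:
  L(x, lambda) = (1/2) x^T Q x + c^T x + lambda^T (A x - b)
Stationarity (grad_x L = 0): Q x + c + A^T lambda = 0.
Primal feasibility: A x = b.

This gives the KKT block system:
  [ Q   A^T ] [ x     ]   [-c ]
  [ A    0  ] [ lambda ] = [ b ]

Solving the linear system:
  x*      = (-2, -0.4211, -1.4211)
  lambda* = (3.0526, 8.3158)
  f(x*)   = 15.3158

x* = (-2, -0.4211, -1.4211), lambda* = (3.0526, 8.3158)


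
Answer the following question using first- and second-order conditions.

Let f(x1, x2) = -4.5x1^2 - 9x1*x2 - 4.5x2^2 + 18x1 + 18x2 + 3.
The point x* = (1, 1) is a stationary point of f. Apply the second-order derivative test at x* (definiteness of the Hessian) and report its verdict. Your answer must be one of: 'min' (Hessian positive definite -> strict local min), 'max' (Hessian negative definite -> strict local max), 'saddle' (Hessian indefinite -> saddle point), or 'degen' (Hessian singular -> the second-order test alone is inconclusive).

Compute the Hessian H = grad^2 f:
  H = [[-9, -9], [-9, -9]]
Verify stationarity: grad f(x*) = H x* + g = (0, 0).
Eigenvalues of H: -18, 0.
H has a zero eigenvalue (singular; negative semidefinite but not definite), so H is neither positive definite, negative definite, nor indefinite. The second-order test alone is inconclusive -> degen.
(Indeed, f is constant along the null direction of H through x*, so x* is not a strict local extremum.)

degen


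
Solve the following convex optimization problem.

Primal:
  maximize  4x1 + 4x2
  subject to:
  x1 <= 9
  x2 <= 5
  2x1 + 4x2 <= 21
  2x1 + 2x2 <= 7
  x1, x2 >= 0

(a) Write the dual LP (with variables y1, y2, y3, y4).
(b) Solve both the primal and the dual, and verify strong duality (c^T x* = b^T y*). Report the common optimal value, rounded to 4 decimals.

The standard primal-dual pair for 'max c^T x s.t. A x <= b, x >= 0' is:
  Dual:  min b^T y  s.t.  A^T y >= c,  y >= 0.

So the dual LP is:
  minimize  9y1 + 5y2 + 21y3 + 7y4
  subject to:
    y1 + 2y3 + 2y4 >= 4
    y2 + 4y3 + 2y4 >= 4
    y1, y2, y3, y4 >= 0

Solving the primal: x* = (3.5, 0).
  primal value c^T x* = 14.
Solving the dual: y* = (0, 0, 0, 2).
  dual value b^T y* = 14.
Strong duality: c^T x* = b^T y*. Confirmed.

14


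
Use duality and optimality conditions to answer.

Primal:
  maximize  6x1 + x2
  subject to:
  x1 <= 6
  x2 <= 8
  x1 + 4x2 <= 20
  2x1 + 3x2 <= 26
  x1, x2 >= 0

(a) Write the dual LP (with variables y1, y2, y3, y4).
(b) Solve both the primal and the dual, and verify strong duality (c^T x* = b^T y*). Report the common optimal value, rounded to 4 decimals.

The standard primal-dual pair for 'max c^T x s.t. A x <= b, x >= 0' is:
  Dual:  min b^T y  s.t.  A^T y >= c,  y >= 0.

So the dual LP is:
  minimize  6y1 + 8y2 + 20y3 + 26y4
  subject to:
    y1 + y3 + 2y4 >= 6
    y2 + 4y3 + 3y4 >= 1
    y1, y2, y3, y4 >= 0

Solving the primal: x* = (6, 3.5).
  primal value c^T x* = 39.5.
Solving the dual: y* = (5.75, 0, 0.25, 0).
  dual value b^T y* = 39.5.
Strong duality: c^T x* = b^T y*. Confirmed.

39.5


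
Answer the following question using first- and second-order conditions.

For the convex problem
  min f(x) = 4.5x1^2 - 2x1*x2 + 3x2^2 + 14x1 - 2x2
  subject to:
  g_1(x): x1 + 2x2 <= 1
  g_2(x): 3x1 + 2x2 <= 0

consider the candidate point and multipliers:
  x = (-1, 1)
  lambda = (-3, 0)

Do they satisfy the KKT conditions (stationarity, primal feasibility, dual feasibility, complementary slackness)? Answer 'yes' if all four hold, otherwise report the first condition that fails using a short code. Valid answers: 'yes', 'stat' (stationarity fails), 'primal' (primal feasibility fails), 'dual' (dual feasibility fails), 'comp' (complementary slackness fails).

Gradient of f: grad f(x) = Q x + c = (3, 6)
Constraint values g_i(x) = a_i^T x - b_i:
  g_1((-1, 1)) = 0
  g_2((-1, 1)) = -1
Stationarity residual: grad f(x) + sum_i lambda_i a_i = (0, 0)
  -> stationarity OK
Primal feasibility (all g_i <= 0): OK
Dual feasibility (all lambda_i >= 0): FAILS
Complementary slackness (lambda_i * g_i(x) = 0 for all i): OK

Verdict: the first failing condition is dual_feasibility -> dual.

dual


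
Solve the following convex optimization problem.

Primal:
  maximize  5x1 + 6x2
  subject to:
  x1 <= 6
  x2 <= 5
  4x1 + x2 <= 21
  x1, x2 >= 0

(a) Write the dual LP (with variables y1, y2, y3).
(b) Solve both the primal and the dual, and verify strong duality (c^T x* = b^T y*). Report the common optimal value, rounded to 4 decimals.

The standard primal-dual pair for 'max c^T x s.t. A x <= b, x >= 0' is:
  Dual:  min b^T y  s.t.  A^T y >= c,  y >= 0.

So the dual LP is:
  minimize  6y1 + 5y2 + 21y3
  subject to:
    y1 + 4y3 >= 5
    y2 + y3 >= 6
    y1, y2, y3 >= 0

Solving the primal: x* = (4, 5).
  primal value c^T x* = 50.
Solving the dual: y* = (0, 4.75, 1.25).
  dual value b^T y* = 50.
Strong duality: c^T x* = b^T y*. Confirmed.

50


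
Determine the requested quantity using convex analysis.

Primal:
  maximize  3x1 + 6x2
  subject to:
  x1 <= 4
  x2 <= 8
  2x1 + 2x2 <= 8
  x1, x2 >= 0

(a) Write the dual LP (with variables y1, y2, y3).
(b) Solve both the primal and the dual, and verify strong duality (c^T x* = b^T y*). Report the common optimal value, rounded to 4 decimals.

The standard primal-dual pair for 'max c^T x s.t. A x <= b, x >= 0' is:
  Dual:  min b^T y  s.t.  A^T y >= c,  y >= 0.

So the dual LP is:
  minimize  4y1 + 8y2 + 8y3
  subject to:
    y1 + 2y3 >= 3
    y2 + 2y3 >= 6
    y1, y2, y3 >= 0

Solving the primal: x* = (0, 4).
  primal value c^T x* = 24.
Solving the dual: y* = (0, 0, 3).
  dual value b^T y* = 24.
Strong duality: c^T x* = b^T y*. Confirmed.

24


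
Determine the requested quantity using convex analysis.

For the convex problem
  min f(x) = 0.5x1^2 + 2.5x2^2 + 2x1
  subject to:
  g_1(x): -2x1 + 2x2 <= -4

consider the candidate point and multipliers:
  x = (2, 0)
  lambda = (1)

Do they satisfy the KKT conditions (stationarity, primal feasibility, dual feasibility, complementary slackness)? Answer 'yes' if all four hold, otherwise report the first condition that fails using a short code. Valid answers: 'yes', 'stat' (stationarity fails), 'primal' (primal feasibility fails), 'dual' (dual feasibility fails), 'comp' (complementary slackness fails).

Gradient of f: grad f(x) = Q x + c = (4, 0)
Constraint values g_i(x) = a_i^T x - b_i:
  g_1((2, 0)) = 0
Stationarity residual: grad f(x) + sum_i lambda_i a_i = (2, 2)
  -> stationarity FAILS
Primal feasibility (all g_i <= 0): OK
Dual feasibility (all lambda_i >= 0): OK
Complementary slackness (lambda_i * g_i(x) = 0 for all i): OK

Verdict: the first failing condition is stationarity -> stat.

stat


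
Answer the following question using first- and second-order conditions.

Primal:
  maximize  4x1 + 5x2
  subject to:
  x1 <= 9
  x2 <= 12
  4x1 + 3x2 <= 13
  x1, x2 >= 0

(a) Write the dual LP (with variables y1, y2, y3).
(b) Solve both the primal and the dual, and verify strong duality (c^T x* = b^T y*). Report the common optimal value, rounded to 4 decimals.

The standard primal-dual pair for 'max c^T x s.t. A x <= b, x >= 0' is:
  Dual:  min b^T y  s.t.  A^T y >= c,  y >= 0.

So the dual LP is:
  minimize  9y1 + 12y2 + 13y3
  subject to:
    y1 + 4y3 >= 4
    y2 + 3y3 >= 5
    y1, y2, y3 >= 0

Solving the primal: x* = (0, 4.3333).
  primal value c^T x* = 21.6667.
Solving the dual: y* = (0, 0, 1.6667).
  dual value b^T y* = 21.6667.
Strong duality: c^T x* = b^T y*. Confirmed.

21.6667


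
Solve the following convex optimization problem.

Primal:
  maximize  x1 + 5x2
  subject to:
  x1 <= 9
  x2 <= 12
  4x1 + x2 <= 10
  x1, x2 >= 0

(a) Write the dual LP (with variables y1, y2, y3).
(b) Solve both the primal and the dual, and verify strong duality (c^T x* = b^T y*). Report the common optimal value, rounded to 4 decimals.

The standard primal-dual pair for 'max c^T x s.t. A x <= b, x >= 0' is:
  Dual:  min b^T y  s.t.  A^T y >= c,  y >= 0.

So the dual LP is:
  minimize  9y1 + 12y2 + 10y3
  subject to:
    y1 + 4y3 >= 1
    y2 + y3 >= 5
    y1, y2, y3 >= 0

Solving the primal: x* = (0, 10).
  primal value c^T x* = 50.
Solving the dual: y* = (0, 0, 5).
  dual value b^T y* = 50.
Strong duality: c^T x* = b^T y*. Confirmed.

50


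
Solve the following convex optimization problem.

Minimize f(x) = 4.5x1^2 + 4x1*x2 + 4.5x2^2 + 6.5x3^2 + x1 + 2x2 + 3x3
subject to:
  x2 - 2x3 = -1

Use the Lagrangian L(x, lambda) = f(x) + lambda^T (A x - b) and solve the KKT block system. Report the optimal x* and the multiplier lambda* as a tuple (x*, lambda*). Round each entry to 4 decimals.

Form the Lagrangian:
  L(x, lambda) = (1/2) x^T Q x + c^T x + lambda^T (A x - b)
Stationarity (grad_x L = 0): Q x + c + A^T lambda = 0.
Primal feasibility: A x = b.

This gives the KKT block system:
  [ Q   A^T ] [ x     ]   [-c ]
  [ A    0  ] [ lambda ] = [ b ]

Solving the linear system:
  x*      = (0.1565, -0.6021, 0.1989)
  lambda* = (2.7931)
  f(x*)   = 1.1711

x* = (0.1565, -0.6021, 0.1989), lambda* = (2.7931)


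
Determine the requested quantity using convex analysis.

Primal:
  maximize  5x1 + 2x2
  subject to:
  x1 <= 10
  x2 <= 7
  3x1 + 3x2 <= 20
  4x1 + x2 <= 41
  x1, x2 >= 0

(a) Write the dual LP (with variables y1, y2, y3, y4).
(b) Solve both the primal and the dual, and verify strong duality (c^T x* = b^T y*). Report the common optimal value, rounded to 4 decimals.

The standard primal-dual pair for 'max c^T x s.t. A x <= b, x >= 0' is:
  Dual:  min b^T y  s.t.  A^T y >= c,  y >= 0.

So the dual LP is:
  minimize  10y1 + 7y2 + 20y3 + 41y4
  subject to:
    y1 + 3y3 + 4y4 >= 5
    y2 + 3y3 + y4 >= 2
    y1, y2, y3, y4 >= 0

Solving the primal: x* = (6.6667, 0).
  primal value c^T x* = 33.3333.
Solving the dual: y* = (0, 0, 1.6667, 0).
  dual value b^T y* = 33.3333.
Strong duality: c^T x* = b^T y*. Confirmed.

33.3333


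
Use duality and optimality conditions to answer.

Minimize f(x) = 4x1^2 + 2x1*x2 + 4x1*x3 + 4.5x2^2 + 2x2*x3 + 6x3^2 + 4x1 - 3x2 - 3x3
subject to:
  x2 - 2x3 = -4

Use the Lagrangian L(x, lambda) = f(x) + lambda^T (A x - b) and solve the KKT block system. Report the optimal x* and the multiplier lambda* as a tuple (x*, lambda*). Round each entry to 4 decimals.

Form the Lagrangian:
  L(x, lambda) = (1/2) x^T Q x + c^T x + lambda^T (A x - b)
Stationarity (grad_x L = 0): Q x + c + A^T lambda = 0.
Primal feasibility: A x = b.

This gives the KKT block system:
  [ Q   A^T ] [ x     ]   [-c ]
  [ A    0  ] [ lambda ] = [ b ]

Solving the linear system:
  x*      = (-1.2708, -0.4583, 1.7708)
  lambda* = (6.125)
  f(x*)   = 7.7396

x* = (-1.2708, -0.4583, 1.7708), lambda* = (6.125)


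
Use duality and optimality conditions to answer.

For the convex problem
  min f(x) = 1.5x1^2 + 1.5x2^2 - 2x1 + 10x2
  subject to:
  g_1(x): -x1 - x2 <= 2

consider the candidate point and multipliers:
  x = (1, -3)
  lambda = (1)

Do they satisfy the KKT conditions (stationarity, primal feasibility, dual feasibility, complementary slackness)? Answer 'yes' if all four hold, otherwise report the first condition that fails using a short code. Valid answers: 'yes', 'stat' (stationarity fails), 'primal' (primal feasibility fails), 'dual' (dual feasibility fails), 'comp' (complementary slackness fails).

Gradient of f: grad f(x) = Q x + c = (1, 1)
Constraint values g_i(x) = a_i^T x - b_i:
  g_1((1, -3)) = 0
Stationarity residual: grad f(x) + sum_i lambda_i a_i = (0, 0)
  -> stationarity OK
Primal feasibility (all g_i <= 0): OK
Dual feasibility (all lambda_i >= 0): OK
Complementary slackness (lambda_i * g_i(x) = 0 for all i): OK

Verdict: yes, KKT holds.

yes


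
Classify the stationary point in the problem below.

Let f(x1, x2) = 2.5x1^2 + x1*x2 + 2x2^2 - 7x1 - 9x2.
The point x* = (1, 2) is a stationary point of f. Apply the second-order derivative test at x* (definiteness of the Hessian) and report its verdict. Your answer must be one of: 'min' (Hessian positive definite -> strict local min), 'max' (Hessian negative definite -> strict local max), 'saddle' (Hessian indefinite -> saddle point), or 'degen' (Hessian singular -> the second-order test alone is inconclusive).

Compute the Hessian H = grad^2 f:
  H = [[5, 1], [1, 4]]
Verify stationarity: grad f(x*) = H x* + g = (0, 0).
Eigenvalues of H: 3.382, 5.618.
Both eigenvalues > 0, so H is positive definite -> x* is a strict local min.

min


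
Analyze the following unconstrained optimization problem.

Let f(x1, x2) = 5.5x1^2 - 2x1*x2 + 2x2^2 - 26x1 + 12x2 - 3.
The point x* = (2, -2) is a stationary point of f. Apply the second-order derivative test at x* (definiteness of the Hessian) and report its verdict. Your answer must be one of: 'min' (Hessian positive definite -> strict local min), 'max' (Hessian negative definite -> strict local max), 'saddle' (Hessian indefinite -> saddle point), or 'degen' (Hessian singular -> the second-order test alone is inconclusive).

Compute the Hessian H = grad^2 f:
  H = [[11, -2], [-2, 4]]
Verify stationarity: grad f(x*) = H x* + g = (0, 0).
Eigenvalues of H: 3.4689, 11.5311.
Both eigenvalues > 0, so H is positive definite -> x* is a strict local min.

min


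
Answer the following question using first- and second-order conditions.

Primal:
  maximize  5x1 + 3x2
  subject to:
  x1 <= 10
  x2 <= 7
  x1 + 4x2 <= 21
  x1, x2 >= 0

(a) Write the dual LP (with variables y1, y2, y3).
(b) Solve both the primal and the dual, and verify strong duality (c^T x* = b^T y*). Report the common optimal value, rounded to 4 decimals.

The standard primal-dual pair for 'max c^T x s.t. A x <= b, x >= 0' is:
  Dual:  min b^T y  s.t.  A^T y >= c,  y >= 0.

So the dual LP is:
  minimize  10y1 + 7y2 + 21y3
  subject to:
    y1 + y3 >= 5
    y2 + 4y3 >= 3
    y1, y2, y3 >= 0

Solving the primal: x* = (10, 2.75).
  primal value c^T x* = 58.25.
Solving the dual: y* = (4.25, 0, 0.75).
  dual value b^T y* = 58.25.
Strong duality: c^T x* = b^T y*. Confirmed.

58.25


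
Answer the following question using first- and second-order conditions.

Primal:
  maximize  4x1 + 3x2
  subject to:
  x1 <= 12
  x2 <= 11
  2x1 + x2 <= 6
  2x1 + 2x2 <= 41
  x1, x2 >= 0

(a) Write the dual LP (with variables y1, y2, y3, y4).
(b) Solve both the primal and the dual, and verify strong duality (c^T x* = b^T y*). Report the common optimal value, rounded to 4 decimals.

The standard primal-dual pair for 'max c^T x s.t. A x <= b, x >= 0' is:
  Dual:  min b^T y  s.t.  A^T y >= c,  y >= 0.

So the dual LP is:
  minimize  12y1 + 11y2 + 6y3 + 41y4
  subject to:
    y1 + 2y3 + 2y4 >= 4
    y2 + y3 + 2y4 >= 3
    y1, y2, y3, y4 >= 0

Solving the primal: x* = (0, 6).
  primal value c^T x* = 18.
Solving the dual: y* = (0, 0, 3, 0).
  dual value b^T y* = 18.
Strong duality: c^T x* = b^T y*. Confirmed.

18


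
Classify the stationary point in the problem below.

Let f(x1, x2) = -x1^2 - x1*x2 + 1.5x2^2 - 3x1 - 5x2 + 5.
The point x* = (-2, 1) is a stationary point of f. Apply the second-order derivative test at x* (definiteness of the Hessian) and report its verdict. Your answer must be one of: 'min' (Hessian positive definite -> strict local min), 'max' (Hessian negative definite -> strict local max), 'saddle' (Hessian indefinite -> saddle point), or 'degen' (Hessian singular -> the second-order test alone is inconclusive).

Compute the Hessian H = grad^2 f:
  H = [[-2, -1], [-1, 3]]
Verify stationarity: grad f(x*) = H x* + g = (0, 0).
Eigenvalues of H: -2.1926, 3.1926.
Eigenvalues have mixed signs, so H is indefinite -> x* is a saddle point.

saddle


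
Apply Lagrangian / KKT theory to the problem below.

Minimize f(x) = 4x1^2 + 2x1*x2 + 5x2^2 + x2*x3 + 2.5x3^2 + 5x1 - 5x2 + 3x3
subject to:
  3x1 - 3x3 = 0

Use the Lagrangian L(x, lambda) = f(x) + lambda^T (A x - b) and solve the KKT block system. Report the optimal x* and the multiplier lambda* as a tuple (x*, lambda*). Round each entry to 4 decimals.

Form the Lagrangian:
  L(x, lambda) = (1/2) x^T Q x + c^T x + lambda^T (A x - b)
Stationarity (grad_x L = 0): Q x + c + A^T lambda = 0.
Primal feasibility: A x = b.

This gives the KKT block system:
  [ Q   A^T ] [ x     ]   [-c ]
  [ A    0  ] [ lambda ] = [ b ]

Solving the linear system:
  x*      = (-0.7851, 0.7355, -0.7851)
  lambda* = (-0.0634)
  f(x*)   = -4.9793

x* = (-0.7851, 0.7355, -0.7851), lambda* = (-0.0634)


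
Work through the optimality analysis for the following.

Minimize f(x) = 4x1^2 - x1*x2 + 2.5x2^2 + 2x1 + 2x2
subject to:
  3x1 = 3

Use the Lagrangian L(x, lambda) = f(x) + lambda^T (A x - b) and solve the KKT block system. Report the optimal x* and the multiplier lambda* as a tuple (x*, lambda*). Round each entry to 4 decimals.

Form the Lagrangian:
  L(x, lambda) = (1/2) x^T Q x + c^T x + lambda^T (A x - b)
Stationarity (grad_x L = 0): Q x + c + A^T lambda = 0.
Primal feasibility: A x = b.

This gives the KKT block system:
  [ Q   A^T ] [ x     ]   [-c ]
  [ A    0  ] [ lambda ] = [ b ]

Solving the linear system:
  x*      = (1, -0.2)
  lambda* = (-3.4)
  f(x*)   = 5.9

x* = (1, -0.2), lambda* = (-3.4)


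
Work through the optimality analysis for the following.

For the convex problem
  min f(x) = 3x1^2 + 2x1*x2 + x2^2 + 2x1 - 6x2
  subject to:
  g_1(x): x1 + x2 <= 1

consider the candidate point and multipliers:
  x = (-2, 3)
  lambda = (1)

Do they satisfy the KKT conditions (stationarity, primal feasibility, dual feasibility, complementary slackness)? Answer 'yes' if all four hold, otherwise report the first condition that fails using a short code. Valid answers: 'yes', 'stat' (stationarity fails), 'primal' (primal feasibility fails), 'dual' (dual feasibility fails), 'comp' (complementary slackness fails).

Gradient of f: grad f(x) = Q x + c = (-4, -4)
Constraint values g_i(x) = a_i^T x - b_i:
  g_1((-2, 3)) = 0
Stationarity residual: grad f(x) + sum_i lambda_i a_i = (-3, -3)
  -> stationarity FAILS
Primal feasibility (all g_i <= 0): OK
Dual feasibility (all lambda_i >= 0): OK
Complementary slackness (lambda_i * g_i(x) = 0 for all i): OK

Verdict: the first failing condition is stationarity -> stat.

stat


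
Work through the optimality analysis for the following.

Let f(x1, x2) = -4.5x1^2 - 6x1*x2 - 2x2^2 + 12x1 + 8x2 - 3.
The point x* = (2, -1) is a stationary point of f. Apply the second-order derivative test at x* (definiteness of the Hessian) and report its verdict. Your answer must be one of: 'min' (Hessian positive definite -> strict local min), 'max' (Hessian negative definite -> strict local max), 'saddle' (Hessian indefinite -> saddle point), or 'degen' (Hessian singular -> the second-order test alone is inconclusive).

Compute the Hessian H = grad^2 f:
  H = [[-9, -6], [-6, -4]]
Verify stationarity: grad f(x*) = H x* + g = (0, 0).
Eigenvalues of H: -13, 0.
H has a zero eigenvalue (singular; negative semidefinite but not definite), so H is neither positive definite, negative definite, nor indefinite. The second-order test alone is inconclusive -> degen.
(Indeed, f is constant along the null direction of H through x*, so x* is not a strict local extremum.)

degen


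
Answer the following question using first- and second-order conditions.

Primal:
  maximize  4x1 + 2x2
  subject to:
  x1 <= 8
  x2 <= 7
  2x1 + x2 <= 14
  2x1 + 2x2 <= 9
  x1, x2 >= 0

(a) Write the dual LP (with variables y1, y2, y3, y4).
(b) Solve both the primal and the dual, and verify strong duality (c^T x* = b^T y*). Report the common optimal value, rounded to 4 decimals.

The standard primal-dual pair for 'max c^T x s.t. A x <= b, x >= 0' is:
  Dual:  min b^T y  s.t.  A^T y >= c,  y >= 0.

So the dual LP is:
  minimize  8y1 + 7y2 + 14y3 + 9y4
  subject to:
    y1 + 2y3 + 2y4 >= 4
    y2 + y3 + 2y4 >= 2
    y1, y2, y3, y4 >= 0

Solving the primal: x* = (4.5, 0).
  primal value c^T x* = 18.
Solving the dual: y* = (0, 0, 0, 2).
  dual value b^T y* = 18.
Strong duality: c^T x* = b^T y*. Confirmed.

18


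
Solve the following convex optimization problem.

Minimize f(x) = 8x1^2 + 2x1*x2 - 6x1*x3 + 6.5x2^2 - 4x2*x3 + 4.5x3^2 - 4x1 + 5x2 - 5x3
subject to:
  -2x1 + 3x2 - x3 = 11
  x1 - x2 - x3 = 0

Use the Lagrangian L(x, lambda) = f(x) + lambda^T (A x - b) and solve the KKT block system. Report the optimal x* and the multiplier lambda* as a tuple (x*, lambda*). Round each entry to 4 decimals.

Form the Lagrangian:
  L(x, lambda) = (1/2) x^T Q x + c^T x + lambda^T (A x - b)
Stationarity (grad_x L = 0): Q x + c + A^T lambda = 0.
Primal feasibility: A x = b.

This gives the KKT block system:
  [ Q   A^T ] [ x     ]   [-c ]
  [ A    0  ] [ lambda ] = [ b ]

Solving the linear system:
  x*      = (-2.0838, 1.1872, -3.2709)
  lambda* = (-14.0084, -12.676)
  f(x*)   = 92.3589

x* = (-2.0838, 1.1872, -3.2709), lambda* = (-14.0084, -12.676)


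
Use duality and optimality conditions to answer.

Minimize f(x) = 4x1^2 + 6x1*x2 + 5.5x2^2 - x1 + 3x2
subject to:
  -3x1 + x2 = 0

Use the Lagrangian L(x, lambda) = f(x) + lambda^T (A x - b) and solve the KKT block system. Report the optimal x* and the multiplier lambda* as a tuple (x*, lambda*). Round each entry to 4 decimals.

Form the Lagrangian:
  L(x, lambda) = (1/2) x^T Q x + c^T x + lambda^T (A x - b)
Stationarity (grad_x L = 0): Q x + c + A^T lambda = 0.
Primal feasibility: A x = b.

This gives the KKT block system:
  [ Q   A^T ] [ x     ]   [-c ]
  [ A    0  ] [ lambda ] = [ b ]

Solving the linear system:
  x*      = (-0.0559, -0.1678)
  lambda* = (-0.8182)
  f(x*)   = -0.2238

x* = (-0.0559, -0.1678), lambda* = (-0.8182)


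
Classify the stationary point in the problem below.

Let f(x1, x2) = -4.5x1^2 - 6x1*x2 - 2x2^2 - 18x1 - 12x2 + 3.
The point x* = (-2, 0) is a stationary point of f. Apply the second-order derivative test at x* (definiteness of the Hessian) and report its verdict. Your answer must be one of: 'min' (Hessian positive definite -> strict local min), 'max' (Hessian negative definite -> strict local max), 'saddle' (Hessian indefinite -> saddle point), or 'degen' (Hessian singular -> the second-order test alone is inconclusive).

Compute the Hessian H = grad^2 f:
  H = [[-9, -6], [-6, -4]]
Verify stationarity: grad f(x*) = H x* + g = (0, 0).
Eigenvalues of H: -13, 0.
H has a zero eigenvalue (singular; negative semidefinite but not definite), so H is neither positive definite, negative definite, nor indefinite. The second-order test alone is inconclusive -> degen.
(Indeed, f is constant along the null direction of H through x*, so x* is not a strict local extremum.)

degen
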